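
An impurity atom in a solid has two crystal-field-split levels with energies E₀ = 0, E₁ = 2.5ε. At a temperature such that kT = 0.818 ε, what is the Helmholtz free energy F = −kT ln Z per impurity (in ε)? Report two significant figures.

Eᵢ/kT = 0, 3.056.
Z = Σ e^(−Eᵢ/kT) = e^(−0) + e^(−3.056) = 1.000 + 0.04708 = 1.047.
F = −kT ln Z = −0.818 × ln(1.047) = −0.818 × 0.04593 = -0.038 ε.

-0.038 ε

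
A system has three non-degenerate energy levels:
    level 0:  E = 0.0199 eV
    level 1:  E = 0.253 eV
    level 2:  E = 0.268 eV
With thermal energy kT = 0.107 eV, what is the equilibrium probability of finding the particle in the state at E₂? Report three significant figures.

Eᵢ/kT = 0.18598, 2.3645, 2.5047.
Z = Σ e^(−Eᵢ/kT) = e^(−0.18598) + e^(−2.3645) + e^(−2.5047) = 0.83029 + 0.093996 + 0.081700 = 1.0060.
P₂ = e^(−E₂/kT) / Z = 0.081700/1.0060 = 0.0812.

0.0812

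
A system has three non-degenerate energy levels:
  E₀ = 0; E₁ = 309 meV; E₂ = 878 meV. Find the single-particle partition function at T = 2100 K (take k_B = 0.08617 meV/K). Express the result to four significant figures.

Z = 1.189

k_BT = 0.08617 × 2100 K = 180.957 meV.
Eᵢ/kT = 0, 1.70759, 4.85198.
Z = Σ e^(−Eᵢ/kT) = e^(−0) + e^(−1.70759) + e^(−4.85198) = 1.00000 + 0.181302 + 0.00781289 = 1.18911.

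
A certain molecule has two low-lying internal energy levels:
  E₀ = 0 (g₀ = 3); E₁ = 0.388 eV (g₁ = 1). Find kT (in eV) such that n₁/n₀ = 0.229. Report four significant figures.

1.034 eV

n₁/n₀ = (g₁/g₀) exp[−(E₁−E₀)/kT] = 0.229.
⇒ (E₁−E₀)/kT = ln((1/3)/0.229) = ln(1.45560) = 0.375418.
kT = 0.388 eV / 0.375418 = 1.034 eV.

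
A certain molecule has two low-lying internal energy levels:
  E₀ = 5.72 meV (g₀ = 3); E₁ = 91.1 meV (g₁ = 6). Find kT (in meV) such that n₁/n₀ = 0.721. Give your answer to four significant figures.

83.68 meV

n₁/n₀ = (g₁/g₀) exp[−(E₁−E₀)/kT] = 0.721.
⇒ (E₁−E₀)/kT = ln((6/3)/0.721) = ln(2.77393) = 1.02027.
kT = 85.38 meV / 1.02027 = 83.68 meV.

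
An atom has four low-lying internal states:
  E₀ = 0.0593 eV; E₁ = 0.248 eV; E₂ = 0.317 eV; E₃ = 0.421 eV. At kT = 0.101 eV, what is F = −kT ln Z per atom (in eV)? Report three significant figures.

0.0359 eV

Eᵢ/kT = 0.58713, 2.4554, 3.1386, 4.1683.
Z = Σ e^(−Eᵢ/kT) = e^(−0.58713) + e^(−2.4554) + e^(−3.1386) + e^(−4.1683) = 0.55592 + 0.085829 + 0.043343 + 0.015479 = 0.70057.
F = −kT ln Z = −0.101 × ln(0.70057) = −0.101 × -0.35586 = 0.0359 eV.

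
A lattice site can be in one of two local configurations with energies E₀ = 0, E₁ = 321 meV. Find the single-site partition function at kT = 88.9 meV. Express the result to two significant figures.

Z = 1.0

Eᵢ/kT = 0, 3.611.
Z = Σ e^(−Eᵢ/kT) = e^(−0) + e^(−3.611) = 1.000 + 0.02702 = 1.027.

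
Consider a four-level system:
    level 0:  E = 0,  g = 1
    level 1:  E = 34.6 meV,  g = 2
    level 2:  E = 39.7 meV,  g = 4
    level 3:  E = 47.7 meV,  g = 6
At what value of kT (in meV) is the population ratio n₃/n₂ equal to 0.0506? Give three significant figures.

2.36 meV

n₃/n₂ = (g₃/g₂) exp[−(E₃−E₂)/kT] = 0.0506.
⇒ (E₃−E₂)/kT = ln((6/4)/0.0506) = ln(29.644) = 3.3893.
kT = 8.0 meV / 3.3893 = 2.36 meV.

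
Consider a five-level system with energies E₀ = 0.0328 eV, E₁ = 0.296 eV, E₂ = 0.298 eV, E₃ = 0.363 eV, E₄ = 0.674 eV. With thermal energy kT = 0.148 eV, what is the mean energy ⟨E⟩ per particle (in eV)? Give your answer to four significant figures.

0.1238 eV

Eᵢ/kT = 0.221622, 2.00000, 2.01351, 2.45270, 4.55405.
Z = Σ e^(−Eᵢ/kT) = e^(−0.221622) + e^(−2.00000) + e^(−2.01351) + e^(−2.45270) + e^(−4.55405) = 0.801218 + 0.135335 + 0.133519 + 0.0860609 + 0.0105245 = 1.16666.
⟨E⟩ = Σ Eᵢ e^(−Eᵢ/kT) / Z = (0.0328·0.801218 + 0.296·0.135335 + 0.298·0.133519 + 0.363·0.0860609 + 0.674·0.0105245) / 1.16666 = 0.1238 eV.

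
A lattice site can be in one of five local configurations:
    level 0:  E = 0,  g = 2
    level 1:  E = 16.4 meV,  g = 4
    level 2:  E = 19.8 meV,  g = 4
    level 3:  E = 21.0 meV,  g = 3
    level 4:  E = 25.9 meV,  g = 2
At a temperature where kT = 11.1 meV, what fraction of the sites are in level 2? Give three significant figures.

Eᵢ/kT = 0, 1.4775, 1.7838, 1.8919, 2.3333.
Z = Σ gᵢe^(−Eᵢ/kT) = 2·e^(−0) + 4·e^(−1.4775) + 4·e^(−1.7838) + 3·e^(−1.8919) + 2·e^(−2.3333) = 2.0000 + 0.91283 + 0.67199 + 0.45236 + 0.19395 = 4.2311.
P₂ = g₂ e^(−E₂/kT) / Z = 0.67199/4.2311 = 0.159.

0.159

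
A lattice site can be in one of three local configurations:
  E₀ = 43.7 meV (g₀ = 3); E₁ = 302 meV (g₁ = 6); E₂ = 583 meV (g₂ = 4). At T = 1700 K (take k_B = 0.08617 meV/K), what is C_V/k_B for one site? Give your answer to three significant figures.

0.825

k_BT = 0.08617 × 1700 K = 146.49 meV.
Eᵢ/kT = 0.29831, 2.0616, 3.9798.
Z = Σ gᵢe^(−Eᵢ/kT) = 3·e^(−0.29831) + 6·e^(−2.0616) + 4·e^(−3.9798) = 2.2262 + 0.76350 + 0.074758 = 3.0645.
⟨E⟩ = 121.21 meV, ⟨E²⟩ = 32402 meV².
C_V/k_B = (⟨E²⟩ − ⟨E⟩²)/(kT)² = (32402 − 14692)/21459 = 0.825.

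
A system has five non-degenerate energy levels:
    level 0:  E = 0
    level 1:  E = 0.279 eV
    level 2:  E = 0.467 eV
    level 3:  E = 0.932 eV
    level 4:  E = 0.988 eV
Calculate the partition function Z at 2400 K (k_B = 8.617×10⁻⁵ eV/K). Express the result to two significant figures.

k_BT = 8.617×10⁻⁵ × 2400 K = 0.2068 eV.
Eᵢ/kT = 0, 1.349, 2.258, 4.507, 4.778.
Z = Σ e^(−Eᵢ/kT) = e^(−0) + e^(−1.349) + e^(−2.258) + e^(−4.507) + e^(−4.778) = 1.000 + 0.2595 + 0.1046 + 0.01103 + 0.008413 = 1.384.

Z = 1.4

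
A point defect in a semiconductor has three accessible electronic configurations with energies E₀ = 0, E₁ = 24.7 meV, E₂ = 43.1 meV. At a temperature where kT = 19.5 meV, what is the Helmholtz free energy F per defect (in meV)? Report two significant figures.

-6.4 meV

Eᵢ/kT = 0, 1.267, 2.210.
Z = Σ e^(−Eᵢ/kT) = e^(−0) + e^(−1.267) + e^(−2.210) = 1.000 + 0.2817 + 0.1097 = 1.391.
F = −kT ln Z = −19.5 × ln(1.391) = −19.5 × 0.3300 = -6.4 meV.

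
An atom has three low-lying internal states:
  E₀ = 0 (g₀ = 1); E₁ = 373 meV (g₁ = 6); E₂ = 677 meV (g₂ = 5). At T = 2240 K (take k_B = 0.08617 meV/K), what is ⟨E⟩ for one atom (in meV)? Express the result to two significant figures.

k_BT = 0.08617 × 2240 K = 193.0 meV.
Eᵢ/kT = 0, 1.933, 3.508.
Z = Σ gᵢe^(−Eᵢ/kT) = 1·e^(−0) + 6·e^(−1.933) + 5·e^(−3.508) = 1.000 + 0.8683 + 0.1498 = 2.018.
⟨E⟩ = Σ Eᵢ gᵢe^(−Eᵢ/kT) / Z = (0·1.000 + 373·0.8683 + 677·0.1498) / 2.018 = 210 meV.

210 meV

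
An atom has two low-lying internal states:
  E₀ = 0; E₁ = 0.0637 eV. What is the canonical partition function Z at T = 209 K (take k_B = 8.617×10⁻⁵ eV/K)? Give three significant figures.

k_BT = 8.617×10⁻⁵ × 209 K = 0.018010 eV.
Eᵢ/kT = 0, 3.5369.
Z = Σ e^(−Eᵢ/kT) = e^(−0) + e^(−3.5369) = 1.0000 + 0.029103 = 1.0291.

Z = 1.03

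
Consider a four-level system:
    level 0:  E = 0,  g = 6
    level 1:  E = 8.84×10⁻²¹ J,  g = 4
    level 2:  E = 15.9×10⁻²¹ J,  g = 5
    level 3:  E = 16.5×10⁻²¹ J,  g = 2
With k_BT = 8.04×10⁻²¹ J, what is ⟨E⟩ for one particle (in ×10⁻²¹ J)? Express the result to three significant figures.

Eᵢ/kT = 0, 1.0995, 1.9776, 2.0522.
Z = Σ gᵢe^(−Eᵢ/kT) = 6·e^(−0) + 4·e^(−1.0995) + 5·e^(−1.9776) + 2·e^(−2.0522) = 6.0000 + 1.3322 + 0.69201 + 0.25690 = 8.2811.
⟨E⟩ = Σ Eᵢ gᵢe^(−Eᵢ/kT) / Z = (0·6.0000 + 8.84·1.3322 + 15.9·0.69201 + 16.5·0.25690) / 8.2811 = 3.26 ×10⁻²¹ J.

3.26 ×10⁻²¹ J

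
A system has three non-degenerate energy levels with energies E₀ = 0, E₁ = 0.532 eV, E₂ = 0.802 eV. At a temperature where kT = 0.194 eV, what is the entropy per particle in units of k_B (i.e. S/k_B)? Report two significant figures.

0.30

Eᵢ/kT = 0, 2.742, 4.134.
Z = Σ e^(−Eᵢ/kT) = e^(−0) + e^(−2.742) + e^(−4.134) = 1.000 + 0.06444 + 0.01602 = 1.080.
⟨E⟩ = Σ EᵢPᵢ = 0.04364 eV.
S/k_B = ln Z + ⟨E⟩/kT = ln(1.080) + 0.04364/0.194 = 0.07696 + 0.2249 = 0.30.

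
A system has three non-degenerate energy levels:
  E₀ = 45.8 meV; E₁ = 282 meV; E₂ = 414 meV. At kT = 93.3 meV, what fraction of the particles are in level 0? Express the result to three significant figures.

0.910

Eᵢ/kT = 0.49089, 3.0225, 4.4373.
Z = Σ e^(−Eᵢ/kT) = e^(−0.49089) + e^(−3.0225) + e^(−4.4373) = 0.61208 + 0.048679 + 0.011828 = 0.67259.
P₀ = e^(−E₀/kT) / Z = 0.61208/0.67259 = 0.910.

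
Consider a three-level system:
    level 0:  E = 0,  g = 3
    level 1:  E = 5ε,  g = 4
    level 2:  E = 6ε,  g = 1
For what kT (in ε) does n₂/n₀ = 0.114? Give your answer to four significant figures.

5.592 ε

n₂/n₀ = (g₂/g₀) exp[−(E₂−E₀)/kT] = 0.114.
⇒ (E₂−E₀)/kT = ln((1/3)/0.114) = ln(2.92398) = 1.07295.
kT = 6ε / 1.07295 = 5.592 ε.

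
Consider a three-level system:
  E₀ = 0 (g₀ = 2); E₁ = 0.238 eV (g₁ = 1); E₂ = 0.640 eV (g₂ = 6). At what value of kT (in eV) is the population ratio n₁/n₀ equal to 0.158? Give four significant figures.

n₁/n₀ = (g₁/g₀) exp[−(E₁−E₀)/kT] = 0.158.
⇒ (E₁−E₀)/kT = ln((1/2)/0.158) = ln(3.16456) = 1.15201.
kT = 0.238 eV / 1.15201 = 0.2066 eV.

0.2066 eV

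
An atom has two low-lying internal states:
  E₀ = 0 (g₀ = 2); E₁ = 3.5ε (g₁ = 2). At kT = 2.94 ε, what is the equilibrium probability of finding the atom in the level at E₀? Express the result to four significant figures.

Eᵢ/kT = 0, 1.19048.
Z = Σ gᵢe^(−Eᵢ/kT) = 2·e^(−0) + 2·e^(−1.19048) = 2.00000 + 0.608151 = 2.60815.
P₀ = g₀ e^(−E₀/kT) / Z = 2.00000/2.60815 = 0.7668.

0.7668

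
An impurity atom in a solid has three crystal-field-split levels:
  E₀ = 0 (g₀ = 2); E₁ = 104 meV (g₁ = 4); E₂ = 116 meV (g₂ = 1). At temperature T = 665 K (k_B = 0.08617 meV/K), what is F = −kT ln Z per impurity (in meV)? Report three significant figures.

k_BT = 0.08617 × 665 K = 57.303 meV.
Eᵢ/kT = 0, 1.8149, 2.0243.
Z = Σ gᵢe^(−Eᵢ/kT) = 2·e^(−0) + 4·e^(−1.8149) + 1·e^(−2.0243) = 2.0000 + 0.65142 + 0.13209 = 2.7835.
F = −kT ln Z = −57.303 × ln(2.7835) = −57.303 × 1.0237 = -58.7 meV.

-58.7 meV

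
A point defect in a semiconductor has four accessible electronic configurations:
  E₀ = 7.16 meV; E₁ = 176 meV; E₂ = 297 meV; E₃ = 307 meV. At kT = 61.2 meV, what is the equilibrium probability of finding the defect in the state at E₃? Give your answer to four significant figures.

Eᵢ/kT = 0.116993, 2.87582, 4.85294, 5.01634.
Z = Σ e^(−Eᵢ/kT) = e^(−0.116993) + e^(−2.87582) + e^(−4.85294) + e^(−5.01634) = 0.889591 + 0.0563699 + 0.00780540 + 0.00662874 = 0.960395.
P₃ = e^(−E₃/kT) / Z = 0.00662874/0.960395 = 0.006902.

0.006902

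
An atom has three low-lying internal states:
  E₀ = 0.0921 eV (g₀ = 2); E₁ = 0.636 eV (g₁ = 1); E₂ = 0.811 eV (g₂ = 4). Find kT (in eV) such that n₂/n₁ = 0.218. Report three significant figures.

0.0601 eV

n₂/n₁ = (g₂/g₁) exp[−(E₂−E₁)/kT] = 0.218.
⇒ (E₂−E₁)/kT = ln((4/1)/0.218) = ln(18.349) = 2.9096.
kT = 0.175 eV / 2.9096 = 0.0601 eV.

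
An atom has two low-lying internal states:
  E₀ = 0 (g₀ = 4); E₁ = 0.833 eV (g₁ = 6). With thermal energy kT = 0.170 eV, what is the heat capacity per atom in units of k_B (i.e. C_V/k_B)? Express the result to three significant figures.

0.262

Eᵢ/kT = 0, 4.9000.
Z = Σ gᵢe^(−Eᵢ/kT) = 4·e^(−0) + 6·e^(−4.9000) = 4.0000 + 0.044679 = 4.0447.
⟨E⟩ = 0.0092016 eV, ⟨E²⟩ = 0.0076649 eV².
C_V/k_B = (⟨E²⟩ − ⟨E⟩²)/(kT)² = (0.0076649 − 0.000084669)/0.028900 = 0.262.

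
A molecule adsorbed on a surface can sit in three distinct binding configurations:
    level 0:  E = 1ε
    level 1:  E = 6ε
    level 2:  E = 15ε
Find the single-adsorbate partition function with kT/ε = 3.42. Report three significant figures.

Z = 0.932

Eᵢ/kT = 0.29240, 1.7544, 4.3860.
Z = Σ e^(−Eᵢ/kT) = e^(−0.29240) + e^(−1.7544) + e^(−4.3860) = 0.74647 + 0.17301 + 0.012450 = 0.93193.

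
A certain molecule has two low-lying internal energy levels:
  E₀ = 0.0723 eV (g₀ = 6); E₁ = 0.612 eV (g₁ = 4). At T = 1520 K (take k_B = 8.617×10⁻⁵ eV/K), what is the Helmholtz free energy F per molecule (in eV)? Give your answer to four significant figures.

k_BT = 8.617×10⁻⁵ × 1520 K = 0.130978 eV.
Eᵢ/kT = 0.552001, 4.67254.
Z = Σ gᵢe^(−Eᵢ/kT) = 6·e^(−0.552001) + 4·e^(−4.67254) = 3.45478 + 0.0373940 = 3.49217.
F = −kT ln Z = −0.130978 × ln(3.49217) = −0.130978 × 1.25052 = -0.1638 eV.

-0.1638 eV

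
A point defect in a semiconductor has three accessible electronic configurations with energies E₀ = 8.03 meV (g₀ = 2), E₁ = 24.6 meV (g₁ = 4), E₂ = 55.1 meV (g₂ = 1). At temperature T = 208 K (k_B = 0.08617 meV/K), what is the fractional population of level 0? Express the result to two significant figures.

k_BT = 0.08617 × 208 K = 17.92 meV.
Eᵢ/kT = 0.4481, 1.373, 3.075.
Z = Σ gᵢe^(−Eᵢ/kT) = 2·e^(−0.4481) + 4·e^(−1.373) + 1·e^(−3.075) = 1.278 + 1.013 + 0.04619 = 2.337.
P₀ = g₀ e^(−E₀/kT) / Z = 1.278/2.337 = 0.55.

0.55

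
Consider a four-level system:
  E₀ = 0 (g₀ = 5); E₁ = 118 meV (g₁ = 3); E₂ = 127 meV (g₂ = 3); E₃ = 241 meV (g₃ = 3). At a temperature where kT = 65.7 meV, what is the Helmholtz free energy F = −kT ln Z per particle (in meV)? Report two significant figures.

-120 meV

Eᵢ/kT = 0, 1.796, 1.933, 3.668.
Z = Σ gᵢe^(−Eᵢ/kT) = 5·e^(−0) + 3·e^(−1.796) + 3·e^(−1.933) + 3·e^(−3.668) = 5.000 + 0.4979 + 0.4341 + 0.07658 = 6.009.
F = −kT ln Z = −65.7 × ln(6.009) = −65.7 × 1.793 = -120 meV.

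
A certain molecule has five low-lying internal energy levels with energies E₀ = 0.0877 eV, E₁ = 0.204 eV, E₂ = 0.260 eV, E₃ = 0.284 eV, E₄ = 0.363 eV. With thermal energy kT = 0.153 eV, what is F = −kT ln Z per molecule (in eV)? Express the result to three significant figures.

Eᵢ/kT = 0.57320, 1.3333, 1.6993, 1.8562, 2.3725.
Z = Σ e^(−Eᵢ/kT) = e^(−0.57320) + e^(−1.3333) + e^(−1.6993) + e^(−1.8562) + e^(−2.3725) = 0.56372 + 0.26361 + 0.18281 + 0.15627 + 0.093247 = 1.2597.
F = −kT ln Z = −0.153 × ln(1.2597) = −0.153 × 0.23087 = -0.0353 eV.

-0.0353 eV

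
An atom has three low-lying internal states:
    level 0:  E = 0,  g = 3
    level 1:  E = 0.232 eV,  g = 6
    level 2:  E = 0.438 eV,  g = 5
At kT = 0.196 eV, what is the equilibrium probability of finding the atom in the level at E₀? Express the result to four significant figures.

0.5584

Eᵢ/kT = 0, 1.18367, 2.23469.
Z = Σ gᵢe^(−Eᵢ/kT) = 3·e^(−0) + 6·e^(−1.18367) + 5·e^(−2.23469) = 3.00000 + 1.83692 + 0.535127 = 5.37205.
P₀ = g₀ e^(−E₀/kT) / Z = 3.00000/5.37205 = 0.5584.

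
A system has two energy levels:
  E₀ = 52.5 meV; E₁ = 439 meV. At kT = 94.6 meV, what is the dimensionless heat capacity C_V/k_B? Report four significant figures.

Eᵢ/kT = 0.554968, 4.64059.
Z = Σ e^(−Eᵢ/kT) = e^(−0.554968) + e^(−4.64059) = 0.574091 + 0.00965200 = 0.583743.
⟨E⟩ = 58.8907 meV, ⟨E²⟩ = 5897.26 meV².
C_V/k_B = (⟨E²⟩ − ⟨E⟩²)/(kT)² = (5897.26 − 3468.11)/8949.16 = 0.2714.

0.2714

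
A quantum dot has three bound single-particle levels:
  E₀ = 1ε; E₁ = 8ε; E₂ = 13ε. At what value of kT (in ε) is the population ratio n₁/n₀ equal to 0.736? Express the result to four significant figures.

22.84 ε

n₁/n₀ = exp[−(E₁−E₀)/kT] = 0.736.
⇒ (E₁−E₀)/kT = ln(1/0.736) = ln(1.35870) = 0.306528.
kT = 7ε / 0.306528 = 22.84 ε.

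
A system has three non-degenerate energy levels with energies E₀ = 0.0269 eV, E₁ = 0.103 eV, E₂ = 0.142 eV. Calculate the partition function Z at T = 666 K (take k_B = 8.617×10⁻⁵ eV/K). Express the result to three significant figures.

k_BT = 8.617×10⁻⁵ × 666 K = 0.057389 eV.
Eᵢ/kT = 0.46873, 1.7948, 2.4743.
Z = Σ e^(−Eᵢ/kT) = e^(−0.46873) + e^(−1.7948) + e^(−2.4743) = 0.62580 + 0.16616 + 0.084222 = 0.87618.

Z = 0.876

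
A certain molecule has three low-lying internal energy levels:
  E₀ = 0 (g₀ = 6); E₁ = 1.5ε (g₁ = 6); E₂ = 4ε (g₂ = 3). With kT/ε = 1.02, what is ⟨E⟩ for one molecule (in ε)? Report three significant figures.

Eᵢ/kT = 0, 1.4706, 3.9216.
Z = Σ gᵢe^(−Eᵢ/kT) = 6·e^(−0) + 6·e^(−1.4706) + 3·e^(−3.9216) = 6.0000 + 1.3787 + 0.059428 = 7.4381.
⟨E⟩ = Σ Eᵢ gᵢe^(−Eᵢ/kT) / Z = (0·6.0000 + 1.5·1.3787 + 4·0.059428) / 7.4381 = 0.310 ε.

0.310 ε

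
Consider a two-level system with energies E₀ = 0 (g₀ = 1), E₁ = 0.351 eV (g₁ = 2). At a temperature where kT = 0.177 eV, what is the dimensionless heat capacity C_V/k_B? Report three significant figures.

0.666

Eᵢ/kT = 0, 1.9831.
Z = Σ gᵢe^(−Eᵢ/kT) = 1·e^(−0) + 2·e^(−1.9831) = 1.0000 + 0.27528 = 1.2753.
⟨E⟩ = 0.075765 eV, ⟨E²⟩ = 0.026594 eV².
C_V/k_B = (⟨E²⟩ − ⟨E⟩²)/(kT)² = (0.026594 − 0.0057403)/0.031329 = 0.666.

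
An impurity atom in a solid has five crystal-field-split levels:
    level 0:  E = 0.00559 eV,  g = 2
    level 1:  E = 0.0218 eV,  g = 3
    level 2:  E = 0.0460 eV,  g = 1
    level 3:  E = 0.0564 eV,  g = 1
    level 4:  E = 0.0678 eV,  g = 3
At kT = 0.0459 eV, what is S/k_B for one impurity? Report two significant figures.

Eᵢ/kT = 0.1218, 0.4749, 1.002, 1.229, 1.477.
Z = Σ gᵢe^(−Eᵢ/kT) = 2·e^(−0.1218) + 3·e^(−0.4749) + 1·e^(−1.002) + 1·e^(−1.229) + 3·e^(−1.477) = 1.771 + 1.866 + 0.3671 + 0.2926 + 0.6850 = 4.982.
⟨E⟩ = Σ EᵢPᵢ = 0.02618 eV.
S/k_B = ln Z + ⟨E⟩/kT = ln(4.982) + 0.02618/0.0459 = 1.606 + 0.5704 = 2.2.

2.2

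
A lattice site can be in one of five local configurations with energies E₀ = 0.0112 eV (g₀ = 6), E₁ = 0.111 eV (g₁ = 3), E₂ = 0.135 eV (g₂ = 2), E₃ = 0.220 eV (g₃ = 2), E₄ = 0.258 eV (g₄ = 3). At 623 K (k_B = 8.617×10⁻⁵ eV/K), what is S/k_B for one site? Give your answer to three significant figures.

2.15

k_BT = 8.617×10⁻⁵ × 623 K = 0.053684 eV.
Eᵢ/kT = 0.20863, 2.0677, 2.5147, 4.0981, 4.8059.
Z = Σ gᵢe^(−Eᵢ/kT) = 6·e^(−0.20863) + 3·e^(−2.0677) + 2·e^(−2.5147) + 2·e^(−4.0981) + 3·e^(−4.8059) = 4.8702 + 0.37943 + 0.16177 + 0.033208 + 0.024544 = 5.4692.
⟨E⟩ = Σ EᵢPᵢ = 0.024161 eV.
S/k_B = ln Z + ⟨E⟩/kT = ln(5.4692) + 0.024161/0.053684 = 1.6991 + 0.45006 = 2.15.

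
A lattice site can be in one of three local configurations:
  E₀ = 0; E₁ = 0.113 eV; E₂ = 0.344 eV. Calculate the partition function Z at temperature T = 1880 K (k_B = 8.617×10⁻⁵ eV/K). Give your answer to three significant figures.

Z = 1.62

k_BT = 8.617×10⁻⁵ × 1880 K = 0.16200 eV.
Eᵢ/kT = 0, 0.69753, 2.1235.
Z = Σ e^(−Eᵢ/kT) = e^(−0) + e^(−0.69753) + e^(−2.1235) = 1.0000 + 0.49781 + 0.11961 = 1.6174.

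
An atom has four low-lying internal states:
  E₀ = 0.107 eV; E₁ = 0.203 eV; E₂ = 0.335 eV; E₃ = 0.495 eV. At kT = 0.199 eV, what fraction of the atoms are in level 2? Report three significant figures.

Eᵢ/kT = 0.53769, 1.0201, 1.6834, 2.4874.
Z = Σ e^(−Eᵢ/kT) = e^(−0.53769) + e^(−1.0201) + e^(−1.6834) + e^(−2.4874) = 0.58410 + 0.36056 + 0.18574 + 0.083126 = 1.2135.
P₂ = e^(−E₂/kT) / Z = 0.18574/1.2135 = 0.153.

0.153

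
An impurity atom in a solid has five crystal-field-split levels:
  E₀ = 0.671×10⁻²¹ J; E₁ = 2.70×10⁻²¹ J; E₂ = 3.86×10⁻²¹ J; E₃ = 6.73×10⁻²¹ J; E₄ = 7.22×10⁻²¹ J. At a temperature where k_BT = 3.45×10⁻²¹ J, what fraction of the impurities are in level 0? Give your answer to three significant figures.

0.440

Eᵢ/kT = 0.19449, 0.78261, 1.1188, 1.9507, 2.0928.
Z = Σ e^(−Eᵢ/kT) = e^(−0.19449) + e^(−0.78261) + e^(−1.1188) + e^(−1.9507) + e^(−2.0928) = 0.82325 + 0.45721 + 0.32667 + 0.14217 + 0.12334 = 1.8726.
P₀ = e^(−E₀/kT) / Z = 0.82325/1.8726 = 0.440.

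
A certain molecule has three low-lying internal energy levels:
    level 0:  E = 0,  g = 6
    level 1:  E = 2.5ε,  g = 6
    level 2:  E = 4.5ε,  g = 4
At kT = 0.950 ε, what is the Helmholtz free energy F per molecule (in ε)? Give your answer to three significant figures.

Eᵢ/kT = 0, 2.6316, 4.7368.
Z = Σ gᵢe^(−Eᵢ/kT) = 6·e^(−0) + 6·e^(−2.6316) + 4·e^(−4.7368) = 6.0000 + 0.43178 + 0.035067 = 6.4668.
F = −kT ln Z = −0.950 × ln(6.4668) = −0.950 × 1.8667 = -1.77 ε.

-1.77 ε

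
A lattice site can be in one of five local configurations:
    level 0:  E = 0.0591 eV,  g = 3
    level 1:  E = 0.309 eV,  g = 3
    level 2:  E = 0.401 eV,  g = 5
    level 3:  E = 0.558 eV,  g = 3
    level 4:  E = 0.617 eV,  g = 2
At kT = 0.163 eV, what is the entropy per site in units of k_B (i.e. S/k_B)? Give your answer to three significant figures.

2.15

Eᵢ/kT = 0.36258, 1.8957, 2.4601, 3.4233, 3.7853.
Z = Σ gᵢe^(−Eᵢ/kT) = 3·e^(−0.36258) + 3·e^(−1.8957) + 5·e^(−2.4601) + 3·e^(−3.4233) + 2·e^(−3.7853) = 2.0876 + 0.45064 + 0.42713 + 0.097814 + 0.045404 = 3.1086.
⟨E⟩ = Σ EᵢPᵢ = 0.16615 eV.
S/k_B = ln Z + ⟨E⟩/kT = ln(3.1086) + 0.16615/0.163 = 1.1342 + 1.0193 = 2.15.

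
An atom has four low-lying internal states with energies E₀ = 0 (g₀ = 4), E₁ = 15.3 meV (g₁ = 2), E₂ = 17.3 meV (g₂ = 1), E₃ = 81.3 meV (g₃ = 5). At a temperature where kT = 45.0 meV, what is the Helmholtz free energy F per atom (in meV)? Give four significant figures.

Eᵢ/kT = 0, 0.340000, 0.384444, 1.80667.
Z = Σ gᵢe^(−Eᵢ/kT) = 4·e^(−0) + 2·e^(−0.340000) + 1·e^(−0.384444) + 5·e^(−1.80667) = 4.00000 + 1.42354 + 0.680829 + 0.821000 = 6.92537.
F = −kT ln Z = −45.0 × ln(6.92537) = −45.0 × 1.93519 = -87.08 meV.

-87.08 meV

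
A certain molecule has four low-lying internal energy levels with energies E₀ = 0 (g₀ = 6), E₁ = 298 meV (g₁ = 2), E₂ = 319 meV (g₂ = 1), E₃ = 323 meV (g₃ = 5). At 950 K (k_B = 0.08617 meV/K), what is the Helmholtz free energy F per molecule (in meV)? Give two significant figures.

k_BT = 0.08617 × 950 K = 81.86 meV.
Eᵢ/kT = 0, 3.640, 3.897, 3.946.
Z = Σ gᵢe^(−Eᵢ/kT) = 6·e^(−0) + 2·e^(−3.640) + 1·e^(−3.897) + 5·e^(−3.946) = 6.000 + 0.05250 + 0.02030 + 0.09666 = 6.169.
F = −kT ln Z = −81.86 × ln(6.169) = −81.86 × 1.820 = -150 meV.

-150 meV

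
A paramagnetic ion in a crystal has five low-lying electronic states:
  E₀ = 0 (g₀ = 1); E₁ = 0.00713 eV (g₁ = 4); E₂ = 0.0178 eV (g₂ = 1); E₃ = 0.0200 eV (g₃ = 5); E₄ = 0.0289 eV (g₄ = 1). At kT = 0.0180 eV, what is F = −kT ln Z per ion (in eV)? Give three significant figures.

Eᵢ/kT = 0, 0.39611, 0.98889, 1.1111, 1.6056.
Z = Σ gᵢe^(−Eᵢ/kT) = 1·e^(−0) + 4·e^(−0.39611) + 1·e^(−0.98889) + 5·e^(−1.1111) + 1·e^(−1.6056) = 1.0000 + 2.6917 + 0.37199 + 1.6460 + 0.20077 = 5.9105.
F = −kT ln Z = −0.0180 × ln(5.9105) = −0.0180 × 1.7767 = -0.0320 eV.

-0.0320 eV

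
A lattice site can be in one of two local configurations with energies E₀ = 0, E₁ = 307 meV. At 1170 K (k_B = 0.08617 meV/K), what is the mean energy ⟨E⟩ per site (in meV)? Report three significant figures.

13.9 meV

k_BT = 0.08617 × 1170 K = 100.82 meV.
Eᵢ/kT = 0, 3.0450.
Z = Σ e^(−Eᵢ/kT) = e^(−0) + e^(−3.0450) = 1.0000 + 0.047596 = 1.0476.
⟨E⟩ = Σ Eᵢ e^(−Eᵢ/kT) / Z = (0·1.0000 + 307·0.047596) / 1.0476 = 13.9 meV.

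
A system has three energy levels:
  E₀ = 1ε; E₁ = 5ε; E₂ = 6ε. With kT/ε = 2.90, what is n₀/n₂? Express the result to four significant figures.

5.608

n₀/n₂ = exp[−(E₀−E₂)/kT] = exp(−(-5ε)/(2.90ε)) = exp(1.72414) = 5.608.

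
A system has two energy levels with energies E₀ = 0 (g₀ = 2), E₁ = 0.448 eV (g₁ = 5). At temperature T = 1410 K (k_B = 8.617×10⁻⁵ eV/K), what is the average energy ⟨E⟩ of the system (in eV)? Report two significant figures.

k_BT = 8.617×10⁻⁵ × 1410 K = 0.1215 eV.
Eᵢ/kT = 0, 3.687.
Z = Σ gᵢe^(−Eᵢ/kT) = 2·e^(−0) + 5·e^(−3.687) = 2.000 + 0.1252 = 2.125.
⟨E⟩ = Σ Eᵢ gᵢe^(−Eᵢ/kT) / Z = (0·2.000 + 0.448·0.1252) / 2.125 = 0.026 eV.

0.026 eV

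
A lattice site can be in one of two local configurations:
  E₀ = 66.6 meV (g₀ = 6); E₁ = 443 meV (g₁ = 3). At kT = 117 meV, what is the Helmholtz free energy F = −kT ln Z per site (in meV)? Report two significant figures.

-150 meV

Eᵢ/kT = 0.5692, 3.786.
Z = Σ gᵢe^(−Eᵢ/kT) = 6·e^(−0.5692) + 3·e^(−3.786) = 3.396 + 0.06806 = 3.464.
F = −kT ln Z = −117 × ln(3.464) = −117 × 1.242 = -150 meV.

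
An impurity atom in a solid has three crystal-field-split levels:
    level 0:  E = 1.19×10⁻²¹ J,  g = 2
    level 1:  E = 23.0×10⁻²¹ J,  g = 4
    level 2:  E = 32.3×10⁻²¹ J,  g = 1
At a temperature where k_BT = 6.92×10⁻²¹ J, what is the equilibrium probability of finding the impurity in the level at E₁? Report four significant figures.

0.07841

Eᵢ/kT = 0.171965, 3.32370, 4.66763.
Z = Σ gᵢe^(−Eᵢ/kT) = 2·e^(−0.171965) + 4·e^(−3.32370) + 1·e^(−4.66763) = 1.68402 + 0.144077 + 0.00939451 = 1.83749.
P₁ = g₁ e^(−E₁/kT) / Z = 0.144077/1.83749 = 0.07841.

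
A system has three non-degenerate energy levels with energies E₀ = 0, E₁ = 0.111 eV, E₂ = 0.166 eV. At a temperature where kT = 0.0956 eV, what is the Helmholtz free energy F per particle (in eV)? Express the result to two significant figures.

Eᵢ/kT = 0, 1.161, 1.736.
Z = Σ e^(−Eᵢ/kT) = e^(−0) + e^(−1.161) + e^(−1.736) = 1.000 + 0.3132 + 0.1762 = 1.489.
F = −kT ln Z = −0.0956 × ln(1.489) = −0.0956 × 0.3981 = -0.038 eV.

-0.038 eV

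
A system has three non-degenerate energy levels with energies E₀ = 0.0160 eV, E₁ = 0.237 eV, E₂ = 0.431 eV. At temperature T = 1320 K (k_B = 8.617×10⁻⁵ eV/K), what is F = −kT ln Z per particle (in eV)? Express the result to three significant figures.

-0.00179 eV

k_BT = 8.617×10⁻⁵ × 1320 K = 0.11374 eV.
Eᵢ/kT = 0.14067, 2.0837, 3.7893.
Z = Σ e^(−Eᵢ/kT) = e^(−0.14067) + e^(−2.0837) + e^(−3.7893) = 0.86878 + 0.12447 + 0.022611 = 1.0159.
F = −kT ln Z = −0.11374 × ln(1.0159) = −0.11374 × 0.015775 = -0.00179 eV.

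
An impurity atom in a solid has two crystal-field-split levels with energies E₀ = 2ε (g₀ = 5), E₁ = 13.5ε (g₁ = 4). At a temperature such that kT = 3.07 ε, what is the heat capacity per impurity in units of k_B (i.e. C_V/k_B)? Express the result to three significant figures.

0.255

Eᵢ/kT = 0.65147, 4.3974.
Z = Σ gᵢe^(−Eᵢ/kT) = 5·e^(−0.65147) + 4·e^(−4.3974) = 2.6064 + 0.049237 = 2.6556.
⟨E⟩ = 2.2132 ε, ⟨E²⟩ = 7.3050 ε².
C_V/k_B = (⟨E²⟩ − ⟨E⟩²)/(kT)² = (7.3050 − 4.8983)/9.4249 = 0.255.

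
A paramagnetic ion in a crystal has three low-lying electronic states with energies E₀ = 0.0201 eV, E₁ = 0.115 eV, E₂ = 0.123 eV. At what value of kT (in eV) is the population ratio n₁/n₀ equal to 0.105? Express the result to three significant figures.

0.0421 eV

n₁/n₀ = exp[−(E₁−E₀)/kT] = 0.105.
⇒ (E₁−E₀)/kT = ln(1/0.105) = ln(9.5238) = 2.2538.
kT = 0.0949 eV / 2.2538 = 0.0421 eV.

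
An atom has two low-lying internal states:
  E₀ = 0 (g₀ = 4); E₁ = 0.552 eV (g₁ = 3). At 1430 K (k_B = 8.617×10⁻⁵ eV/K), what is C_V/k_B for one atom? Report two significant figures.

k_BT = 8.617×10⁻⁵ × 1430 K = 0.1232 eV.
Eᵢ/kT = 0, 4.481.
Z = Σ gᵢe^(−Eᵢ/kT) = 4·e^(−0) + 3·e^(−4.481) = 4.000 + 0.03397 = 4.034.
⟨E⟩ = 0.004648 eV, ⟨E²⟩ = 0.002566 eV².
C_V/k_B = (⟨E²⟩ − ⟨E⟩²)/(kT)² = (0.002566 − 0.00002160)/0.01518 = 0.17.

0.17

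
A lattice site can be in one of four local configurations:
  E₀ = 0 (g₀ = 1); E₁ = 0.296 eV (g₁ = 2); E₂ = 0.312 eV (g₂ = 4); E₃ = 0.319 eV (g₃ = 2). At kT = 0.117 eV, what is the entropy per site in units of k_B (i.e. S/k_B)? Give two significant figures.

Eᵢ/kT = 0, 2.530, 2.667, 2.726.
Z = Σ gᵢe^(−Eᵢ/kT) = 1·e^(−0) + 2·e^(−2.530) + 4·e^(−2.667) + 2·e^(−2.726) = 1.000 + 0.1593 + 0.2778 + 0.1310 = 1.568.
⟨E⟩ = Σ EᵢPᵢ = 0.1120 eV.
S/k_B = ln Z + ⟨E⟩/kT = ln(1.568) + 0.1120/0.117 = 0.4498 + 0.9573 = 1.4.

1.4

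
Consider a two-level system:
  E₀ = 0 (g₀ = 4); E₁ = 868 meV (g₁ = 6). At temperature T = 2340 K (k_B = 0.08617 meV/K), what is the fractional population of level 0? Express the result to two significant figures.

k_BT = 0.08617 × 2340 K = 201.6 meV.
Eᵢ/kT = 0, 4.306.
Z = Σ gᵢe^(−Eᵢ/kT) = 4·e^(−0) + 6·e^(−4.306) = 4.000 + 0.08092 = 4.081.
P₀ = g₀ e^(−E₀/kT) / Z = 4.000/4.081 = 0.98.

0.98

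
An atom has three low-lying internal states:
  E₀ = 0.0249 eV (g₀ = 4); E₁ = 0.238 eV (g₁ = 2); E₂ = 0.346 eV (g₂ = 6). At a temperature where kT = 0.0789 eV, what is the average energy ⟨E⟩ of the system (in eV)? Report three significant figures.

Eᵢ/kT = 0.31559, 3.0165, 4.3853.
Z = Σ gᵢe^(−Eᵢ/kT) = 4·e^(−0.31559) + 2·e^(−3.0165) + 6·e^(−4.3853) = 2.9174 + 0.097945 + 0.074755 = 3.0901.
⟨E⟩ = Σ Eᵢ gᵢe^(−Eᵢ/kT) / Z = (0.0249·2.9174 + 0.238·0.097945 + 0.346·0.074755) / 3.0901 = 0.0394 eV.

0.0394 eV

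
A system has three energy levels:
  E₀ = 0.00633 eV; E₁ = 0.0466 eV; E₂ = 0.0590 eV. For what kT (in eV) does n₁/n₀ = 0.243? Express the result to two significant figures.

0.028 eV

n₁/n₀ = exp[−(E₁−E₀)/kT] = 0.243.
⇒ (E₁−E₀)/kT = ln(1/0.243) = ln(4.115) = 1.415.
kT = 0.04027 eV / 1.415 = 0.028 eV.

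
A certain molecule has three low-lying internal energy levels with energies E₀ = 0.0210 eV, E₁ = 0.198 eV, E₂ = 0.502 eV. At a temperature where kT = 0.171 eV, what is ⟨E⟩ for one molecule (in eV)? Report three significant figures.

Eᵢ/kT = 0.12281, 1.1579, 2.9357.
Z = Σ e^(−Eᵢ/kT) = e^(−0.12281) + e^(−1.1579) + e^(−2.9357) = 0.88443 + 0.31415 + 0.053094 = 1.2517.
⟨E⟩ = Σ Eᵢ e^(−Eᵢ/kT) / Z = (0.0210·0.88443 + 0.198·0.31415 + 0.502·0.053094) / 1.2517 = 0.0858 eV.

0.0858 eV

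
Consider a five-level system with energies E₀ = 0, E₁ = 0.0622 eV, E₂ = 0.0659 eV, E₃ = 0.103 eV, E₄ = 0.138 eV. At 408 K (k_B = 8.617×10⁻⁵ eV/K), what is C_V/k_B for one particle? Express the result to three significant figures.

k_BT = 8.617×10⁻⁵ × 408 K = 0.035157 eV.
Eᵢ/kT = 0, 1.7692, 1.8744, 2.9297, 3.9252.
Z = Σ e^(−Eᵢ/kT) = e^(−0) + e^(−1.7692) + e^(−1.8744) + e^(−2.9297) + e^(−3.9252) = 1.0000 + 0.17047 + 0.15345 + 0.053413 + 0.019738 = 1.3971.
⟨E⟩ = 0.020715 eV, ⟨E²⟩ = 0.0016237 eV².
C_V/k_B = (⟨E²⟩ − ⟨E⟩²)/(kT)² = (0.0016237 − 0.00042911)/0.0012360 = 0.966.

0.966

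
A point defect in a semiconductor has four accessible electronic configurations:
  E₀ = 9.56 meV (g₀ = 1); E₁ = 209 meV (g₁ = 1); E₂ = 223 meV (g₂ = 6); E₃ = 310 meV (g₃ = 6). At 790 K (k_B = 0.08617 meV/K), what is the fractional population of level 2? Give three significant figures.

0.188

k_BT = 0.08617 × 790 K = 68.074 meV.
Eᵢ/kT = 0.14044, 3.0702, 3.2758, 4.5539.
Z = Σ gᵢe^(−Eᵢ/kT) = 1·e^(−0.14044) + 1·e^(−3.0702) + 6·e^(−3.2758) + 6·e^(−4.5539) = 0.86898 + 0.046412 + 0.22672 + 0.063156 = 1.2053.
P₂ = g₂ e^(−E₂/kT) / Z = 0.22672/1.2053 = 0.188.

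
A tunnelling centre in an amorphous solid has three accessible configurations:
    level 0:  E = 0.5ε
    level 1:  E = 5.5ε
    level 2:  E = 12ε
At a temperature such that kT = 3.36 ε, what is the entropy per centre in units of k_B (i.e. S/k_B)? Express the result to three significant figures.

0.586

Eᵢ/kT = 0.14881, 1.6369, 3.5714.
Z = Σ e^(−Eᵢ/kT) = e^(−0.14881) + e^(−1.6369) + e^(−3.5714) = 0.86173 + 0.19458 + 0.028116 = 1.0844.
⟨E⟩ = Σ EᵢPᵢ = 1.6954 ε.
S/k_B = ln Z + ⟨E⟩/kT = ln(1.0844) + 1.6954/3.36 = 0.081027 + 0.50458 = 0.586.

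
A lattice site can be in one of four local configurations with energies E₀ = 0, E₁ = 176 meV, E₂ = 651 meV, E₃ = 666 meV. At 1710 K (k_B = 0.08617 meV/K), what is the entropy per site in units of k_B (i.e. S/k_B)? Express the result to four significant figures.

k_BT = 0.08617 × 1710 K = 147.351 meV.
Eᵢ/kT = 0, 1.19443, 4.41802, 4.51982.
Z = Σ e^(−Eᵢ/kT) = e^(−0) + e^(−1.19443) + e^(−4.41802) + e^(−4.51982) = 1.00000 + 0.302877 + 0.0120581 + 0.0108910 = 1.32583.
⟨E⟩ = Σ EᵢPᵢ = 51.5976 meV.
S/k_B = ln Z + ⟨E⟩/kT = ln(1.32583) + 51.5976/147.351 = 0.282039 + 0.350168 = 0.6322.

0.6322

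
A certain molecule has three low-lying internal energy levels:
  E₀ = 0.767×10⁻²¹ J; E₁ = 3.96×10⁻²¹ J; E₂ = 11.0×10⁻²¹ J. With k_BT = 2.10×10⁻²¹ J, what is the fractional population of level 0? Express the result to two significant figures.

0.82

Eᵢ/kT = 0.3652, 1.886, 5.238.
Z = Σ e^(−Eᵢ/kT) = e^(−0.3652) + e^(−1.886) + e^(−5.238) = 0.6941 + 0.1517 + 0.005311 = 0.8511.
P₀ = e^(−E₀/kT) / Z = 0.6941/0.8511 = 0.82.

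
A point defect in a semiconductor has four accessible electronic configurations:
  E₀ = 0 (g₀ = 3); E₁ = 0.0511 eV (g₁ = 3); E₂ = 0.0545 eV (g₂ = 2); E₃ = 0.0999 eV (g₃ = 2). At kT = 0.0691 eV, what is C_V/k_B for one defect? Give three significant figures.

Eᵢ/kT = 0, 0.73951, 0.78871, 1.4457.
Z = Σ gᵢe^(−Eᵢ/kT) = 3·e^(−0) + 3·e^(−0.73951) + 2·e^(−0.78871) + 2·e^(−1.4457) = 3.0000 + 1.4320 + 0.90886 + 0.47116 = 5.8120.
⟨E⟩ = 0.029211 eV, ⟨E²⟩ = 0.0019169 eV².
C_V/k_B = (⟨E²⟩ − ⟨E⟩²)/(kT)² = (0.0019169 − 0.00085328)/0.0047748 = 0.223.

0.223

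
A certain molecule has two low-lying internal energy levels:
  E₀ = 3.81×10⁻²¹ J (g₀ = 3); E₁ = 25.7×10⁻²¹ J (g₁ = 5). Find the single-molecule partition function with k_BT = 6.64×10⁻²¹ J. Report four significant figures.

Z = 1.794

Eᵢ/kT = 0.573795, 3.87048.
Z = Σ gᵢe^(−Eᵢ/kT) = 3·e^(−0.573795) + 5·e^(−3.87048) = 1.69015 + 0.104242 = 1.79439.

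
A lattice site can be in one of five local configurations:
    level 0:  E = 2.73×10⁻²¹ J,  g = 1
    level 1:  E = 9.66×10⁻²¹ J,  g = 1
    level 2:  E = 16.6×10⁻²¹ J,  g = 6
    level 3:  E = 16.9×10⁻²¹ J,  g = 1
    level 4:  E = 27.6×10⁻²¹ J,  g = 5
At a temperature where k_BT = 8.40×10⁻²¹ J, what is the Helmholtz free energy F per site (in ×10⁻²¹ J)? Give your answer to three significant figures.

Eᵢ/kT = 0.32500, 1.1500, 1.9762, 2.0119, 3.2857.
Z = Σ gᵢe^(−Eᵢ/kT) = 1·e^(−0.32500) + 1·e^(−1.1500) + 6·e^(−1.9762) + 1·e^(−2.0119) + 5·e^(−3.2857) = 0.72253 + 0.31664 + 0.83157 + 0.13373 + 0.18707 = 2.1915.
F = −kT ln Z = −8.40 × ln(2.1915) = −8.40 × 0.78459 = -6.59 ×10⁻²¹ J.

-6.59 ×10⁻²¹ J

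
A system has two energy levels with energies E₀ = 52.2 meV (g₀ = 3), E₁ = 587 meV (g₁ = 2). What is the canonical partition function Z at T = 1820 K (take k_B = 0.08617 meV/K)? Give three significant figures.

Z = 2.20

k_BT = 0.08617 × 1820 K = 156.83 meV.
Eᵢ/kT = 0.33284, 3.7429.
Z = Σ gᵢe^(−Eᵢ/kT) = 3·e^(−0.33284) + 2·e^(−3.7429) = 2.1507 + 0.047371 = 2.1981.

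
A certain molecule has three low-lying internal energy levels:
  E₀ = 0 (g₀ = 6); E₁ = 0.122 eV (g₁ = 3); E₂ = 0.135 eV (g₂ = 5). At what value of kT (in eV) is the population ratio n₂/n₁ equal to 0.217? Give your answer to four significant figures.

0.006377 eV

n₂/n₁ = (g₂/g₁) exp[−(E₂−E₁)/kT] = 0.217.
⇒ (E₂−E₁)/kT = ln((5/3)/0.217) = ln(7.68049) = 2.03868.
kT = 0.013 eV / 2.03868 = 0.006377 eV.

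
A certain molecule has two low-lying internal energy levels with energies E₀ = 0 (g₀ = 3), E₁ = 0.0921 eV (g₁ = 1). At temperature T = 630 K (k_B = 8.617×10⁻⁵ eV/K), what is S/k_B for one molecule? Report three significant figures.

1.26

k_BT = 8.617×10⁻⁵ × 630 K = 0.054287 eV.
Eᵢ/kT = 0, 1.6965.
Z = Σ gᵢe^(−Eᵢ/kT) = 3·e^(−0) + 1·e^(−1.6965) = 3.0000 + 0.18332 = 3.1833.
⟨E⟩ = Σ EᵢPᵢ = 0.0053039 eV.
S/k_B = ln Z + ⟨E⟩/kT = ln(3.1833) + 0.0053039/0.054287 = 1.1579 + 0.097701 = 1.26.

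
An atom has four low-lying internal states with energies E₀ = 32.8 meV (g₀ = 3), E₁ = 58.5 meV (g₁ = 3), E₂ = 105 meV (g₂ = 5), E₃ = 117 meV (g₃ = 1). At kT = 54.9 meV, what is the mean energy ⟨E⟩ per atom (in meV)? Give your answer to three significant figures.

58.2 meV

Eᵢ/kT = 0.59745, 1.0656, 1.9126, 2.1311.
Z = Σ gᵢe^(−Eᵢ/kT) = 3·e^(−0.59745) + 3·e^(−1.0656) + 5·e^(−1.9126) + 1·e^(−2.1311) = 1.6506 + 1.0336 + 0.73848 + 0.11871 = 3.5414.
⟨E⟩ = Σ Eᵢ gᵢe^(−Eᵢ/kT) / Z = (32.8·1.6506 + 58.5·1.0336 + 105·0.73848 + 117·0.11871) / 3.5414 = 58.2 meV.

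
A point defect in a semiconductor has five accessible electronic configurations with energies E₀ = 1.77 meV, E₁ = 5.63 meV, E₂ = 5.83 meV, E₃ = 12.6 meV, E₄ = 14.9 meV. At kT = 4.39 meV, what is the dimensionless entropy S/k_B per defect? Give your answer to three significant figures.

Eᵢ/kT = 0.40319, 1.2825, 1.3280, 2.8702, 3.3941.
Z = Σ e^(−Eᵢ/kT) = e^(−0.40319) + e^(−1.2825) + e^(−1.3280) + e^(−2.8702) + e^(−3.3941) = 0.66819 + 0.27734 + 0.26501 + 0.056688 + 0.033571 = 1.3008.
⟨E⟩ = Σ EᵢPᵢ = 4.2309 meV.
S/k_B = ln Z + ⟨E⟩/kT = ln(1.3008) + 4.2309/4.39 = 0.26298 + 0.96376 = 1.23.

1.23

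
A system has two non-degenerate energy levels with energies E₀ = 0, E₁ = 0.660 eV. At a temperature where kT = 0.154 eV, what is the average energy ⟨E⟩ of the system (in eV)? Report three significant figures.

Eᵢ/kT = 0, 4.2857.
Z = Σ e^(−Eᵢ/kT) = e^(−0) + e^(−4.2857) = 1.0000 + 0.013764 = 1.0138.
⟨E⟩ = Σ Eᵢ e^(−Eᵢ/kT) / Z = (0·1.0000 + 0.660·0.013764) / 1.0138 = 0.00896 eV.

0.00896 eV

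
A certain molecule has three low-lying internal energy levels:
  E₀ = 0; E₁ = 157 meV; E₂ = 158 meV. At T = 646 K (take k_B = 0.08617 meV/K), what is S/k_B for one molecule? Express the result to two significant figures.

0.41

k_BT = 0.08617 × 646 K = 55.67 meV.
Eᵢ/kT = 0, 2.820, 2.838.
Z = Σ e^(−Eᵢ/kT) = e^(−0) + e^(−2.820) + e^(−2.838) = 1.000 + 0.05961 + 0.05854 = 1.118.
⟨E⟩ = Σ EᵢPᵢ = 16.64 meV.
S/k_B = ln Z + ⟨E⟩/kT = ln(1.118) + 16.64/55.67 = 0.1115 + 0.2989 = 0.41.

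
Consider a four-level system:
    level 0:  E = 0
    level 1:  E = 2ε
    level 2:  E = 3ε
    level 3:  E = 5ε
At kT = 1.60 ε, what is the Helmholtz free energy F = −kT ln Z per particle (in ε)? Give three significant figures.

-0.631 ε

Eᵢ/kT = 0, 1.2500, 1.8750, 3.1250.
Z = Σ e^(−Eᵢ/kT) = e^(−0) + e^(−1.2500) + e^(−1.8750) + e^(−3.1250) = 1.0000 + 0.28650 + 0.15335 + 0.043937 = 1.4838.
F = −kT ln Z = −1.60 × ln(1.4838) = −1.60 × 0.39461 = -0.631 ε.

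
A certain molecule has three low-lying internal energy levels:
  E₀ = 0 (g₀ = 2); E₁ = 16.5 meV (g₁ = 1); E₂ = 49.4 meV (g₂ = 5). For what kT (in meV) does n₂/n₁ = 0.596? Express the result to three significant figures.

15.5 meV

n₂/n₁ = (g₂/g₁) exp[−(E₂−E₁)/kT] = 0.596.
⇒ (E₂−E₁)/kT = ln((5/1)/0.596) = ln(8.3893) = 2.1270.
kT = 32.9 meV / 2.1270 = 15.5 meV.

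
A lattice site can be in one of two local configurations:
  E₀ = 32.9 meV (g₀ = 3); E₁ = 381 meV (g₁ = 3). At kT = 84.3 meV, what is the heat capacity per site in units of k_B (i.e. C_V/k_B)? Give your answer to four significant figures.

0.2658

Eᵢ/kT = 0.390273, 4.51957.
Z = Σ gᵢe^(−Eᵢ/kT) = 3·e^(−0.390273) + 3·e^(−4.51957) = 2.03062 + 0.0326811 = 2.06330.
⟨E⟩ = 38.4137 meV, ⟨E²⟩ = 3364.51 meV².
C_V/k_B = (⟨E²⟩ − ⟨E⟩²)/(kT)² = (3364.51 − 1475.61)/7106.49 = 0.2658.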